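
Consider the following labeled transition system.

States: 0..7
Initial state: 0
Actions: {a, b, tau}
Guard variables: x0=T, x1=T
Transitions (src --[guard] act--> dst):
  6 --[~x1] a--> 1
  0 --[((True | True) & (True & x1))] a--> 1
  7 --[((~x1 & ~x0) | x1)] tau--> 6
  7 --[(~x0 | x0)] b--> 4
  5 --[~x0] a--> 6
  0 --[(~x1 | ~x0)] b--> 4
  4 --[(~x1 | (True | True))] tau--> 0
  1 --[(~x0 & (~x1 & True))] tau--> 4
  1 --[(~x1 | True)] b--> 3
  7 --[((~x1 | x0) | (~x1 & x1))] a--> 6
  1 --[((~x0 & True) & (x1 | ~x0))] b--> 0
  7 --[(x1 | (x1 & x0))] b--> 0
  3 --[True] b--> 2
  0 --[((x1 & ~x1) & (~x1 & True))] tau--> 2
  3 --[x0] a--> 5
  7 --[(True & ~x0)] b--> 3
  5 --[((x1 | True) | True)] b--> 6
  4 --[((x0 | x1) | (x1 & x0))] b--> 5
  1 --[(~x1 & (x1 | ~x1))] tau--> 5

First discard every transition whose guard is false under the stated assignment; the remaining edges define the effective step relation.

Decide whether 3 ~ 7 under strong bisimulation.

Bisimulation quotient by refinement:
  round 0: {{0,1,2,3,4,5,6,7}}
  round 1: {{0},{1,5},{2,6},{3},{4},{7}}
  round 2: {{0},{1},{2,6},{3},{4},{5},{7}}
Fixed point at round 3; 7 class(es).
3∈{3}, 7∈{7}

Answer: NOT BISIMILAR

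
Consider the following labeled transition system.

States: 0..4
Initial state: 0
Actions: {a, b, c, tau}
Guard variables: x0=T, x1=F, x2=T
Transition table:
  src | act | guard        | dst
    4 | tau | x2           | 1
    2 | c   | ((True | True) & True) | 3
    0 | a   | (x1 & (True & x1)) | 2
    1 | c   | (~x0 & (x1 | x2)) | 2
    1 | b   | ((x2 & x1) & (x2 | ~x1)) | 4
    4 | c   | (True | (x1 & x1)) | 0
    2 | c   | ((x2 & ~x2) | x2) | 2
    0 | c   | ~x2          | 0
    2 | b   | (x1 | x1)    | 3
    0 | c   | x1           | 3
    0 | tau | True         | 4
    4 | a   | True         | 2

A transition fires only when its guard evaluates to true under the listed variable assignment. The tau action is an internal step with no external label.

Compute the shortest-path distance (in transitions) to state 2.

Layered search for 2:
  Layer 0: {0}
  Layer 1: {4}
  Layer 2: {1,2}
2 enters at depth 2; path tau·a

Answer: 2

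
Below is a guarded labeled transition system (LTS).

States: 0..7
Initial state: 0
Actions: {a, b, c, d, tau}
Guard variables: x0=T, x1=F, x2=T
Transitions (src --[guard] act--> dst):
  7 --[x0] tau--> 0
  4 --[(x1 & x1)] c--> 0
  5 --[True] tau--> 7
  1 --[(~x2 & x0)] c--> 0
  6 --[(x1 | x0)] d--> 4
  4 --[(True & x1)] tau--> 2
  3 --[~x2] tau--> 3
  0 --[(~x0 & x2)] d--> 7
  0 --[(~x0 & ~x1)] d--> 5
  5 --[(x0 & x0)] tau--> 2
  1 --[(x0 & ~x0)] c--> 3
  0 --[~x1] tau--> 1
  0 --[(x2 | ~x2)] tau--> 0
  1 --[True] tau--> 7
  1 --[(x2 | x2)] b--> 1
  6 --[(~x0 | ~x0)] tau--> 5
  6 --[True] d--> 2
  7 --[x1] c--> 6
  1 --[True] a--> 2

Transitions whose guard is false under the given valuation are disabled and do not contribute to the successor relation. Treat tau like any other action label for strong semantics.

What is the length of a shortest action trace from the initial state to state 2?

Layered search for 2:
  Layer 0: {0}
  Layer 1: {1}
  Layer 2: {2,7}
2 enters at depth 2; path tau·a

Answer: 2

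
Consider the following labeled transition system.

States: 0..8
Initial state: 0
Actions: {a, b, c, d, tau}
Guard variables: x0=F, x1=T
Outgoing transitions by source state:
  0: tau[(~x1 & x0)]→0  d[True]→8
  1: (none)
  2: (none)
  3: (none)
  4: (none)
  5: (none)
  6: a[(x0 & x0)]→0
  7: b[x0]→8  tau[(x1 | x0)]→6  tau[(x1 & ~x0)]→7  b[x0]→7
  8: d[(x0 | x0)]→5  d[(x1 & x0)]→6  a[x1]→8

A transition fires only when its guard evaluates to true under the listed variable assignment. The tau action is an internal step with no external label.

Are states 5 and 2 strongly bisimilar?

Answer: BISIMILAR

Analysis:
Bisimulation quotient by refinement:
  P[0] = {{0,1,2,3,4,5,6,7,8}}
  P[1] = {{0},{1,2,3,4,5,6},{7},{8}}
4 equivalence class(es) (converged in 2)
5∈{1,2,3,4,5,6}, 2∈{1,2,3,4,5,6}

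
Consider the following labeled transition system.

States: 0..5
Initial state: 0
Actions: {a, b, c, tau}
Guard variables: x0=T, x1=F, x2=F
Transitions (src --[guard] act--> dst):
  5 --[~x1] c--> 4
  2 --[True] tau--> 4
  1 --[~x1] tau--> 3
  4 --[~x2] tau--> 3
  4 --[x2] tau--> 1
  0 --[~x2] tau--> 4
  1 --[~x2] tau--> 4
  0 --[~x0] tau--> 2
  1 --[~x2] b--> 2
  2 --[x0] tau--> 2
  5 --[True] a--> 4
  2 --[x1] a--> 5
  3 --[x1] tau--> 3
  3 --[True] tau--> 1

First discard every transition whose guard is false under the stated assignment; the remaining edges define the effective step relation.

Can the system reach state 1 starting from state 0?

10 transition(s) survive guard evaluation.
L0 = {0}
L1 = {4}  now seen {0,4}
L2 = {3}  now seen {0,3,4}
L3 = {1}  now seen {0,1,3,4}
L4 = {2}  now seen {0,1,2,3,4}
Reach set: {0,1,2,3,4}
Path to 1: tau·tau·tau

Answer: REACHABLE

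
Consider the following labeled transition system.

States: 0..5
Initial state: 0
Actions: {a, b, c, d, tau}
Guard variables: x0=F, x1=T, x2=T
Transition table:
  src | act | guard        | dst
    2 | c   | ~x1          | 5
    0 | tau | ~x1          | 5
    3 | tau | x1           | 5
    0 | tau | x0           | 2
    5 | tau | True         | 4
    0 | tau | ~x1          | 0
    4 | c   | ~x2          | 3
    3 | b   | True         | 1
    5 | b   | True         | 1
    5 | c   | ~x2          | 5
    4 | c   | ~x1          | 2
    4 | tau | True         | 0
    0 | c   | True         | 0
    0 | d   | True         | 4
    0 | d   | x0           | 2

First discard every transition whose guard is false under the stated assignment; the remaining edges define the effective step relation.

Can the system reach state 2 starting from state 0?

7 transition(s) survive guard evaluation.
Layer 0: {0}
Layer 1: {4}  cumulative {0,4}
R = {0,4}

Answer: UNREACHABLE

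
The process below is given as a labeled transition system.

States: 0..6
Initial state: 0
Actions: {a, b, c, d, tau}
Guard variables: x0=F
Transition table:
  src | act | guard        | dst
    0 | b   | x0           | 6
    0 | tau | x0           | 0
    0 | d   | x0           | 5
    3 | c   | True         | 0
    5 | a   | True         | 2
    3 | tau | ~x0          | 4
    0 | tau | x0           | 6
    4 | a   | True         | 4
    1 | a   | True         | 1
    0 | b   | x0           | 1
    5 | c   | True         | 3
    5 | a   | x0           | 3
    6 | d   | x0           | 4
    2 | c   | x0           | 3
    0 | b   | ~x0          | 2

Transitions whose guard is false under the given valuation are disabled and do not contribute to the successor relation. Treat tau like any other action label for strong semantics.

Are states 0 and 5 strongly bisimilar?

Bisimulation quotient by refinement:
  π0 = {{0,1,2,3,4,5,6}}
  π1 = {{0},{1,4},{2,6},{3},{5}}
stable after 2 split(s): 5 block(s)
[0]={0}  [5]={5}

Answer: NOT BISIMILAR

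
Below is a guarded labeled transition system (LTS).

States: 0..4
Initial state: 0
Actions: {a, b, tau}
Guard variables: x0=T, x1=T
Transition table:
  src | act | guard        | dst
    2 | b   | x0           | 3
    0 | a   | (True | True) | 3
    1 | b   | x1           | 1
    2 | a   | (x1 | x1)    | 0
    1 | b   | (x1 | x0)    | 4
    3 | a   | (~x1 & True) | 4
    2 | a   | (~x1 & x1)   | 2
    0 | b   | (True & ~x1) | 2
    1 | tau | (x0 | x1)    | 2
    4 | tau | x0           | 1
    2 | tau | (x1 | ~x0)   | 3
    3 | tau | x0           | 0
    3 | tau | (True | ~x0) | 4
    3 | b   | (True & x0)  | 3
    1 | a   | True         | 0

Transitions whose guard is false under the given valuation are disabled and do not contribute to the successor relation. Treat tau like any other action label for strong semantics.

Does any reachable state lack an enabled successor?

Answer: DEADLOCK-FREE

Analysis:
Reachable = {0,1,2,3,4}
  0: a→3  [deg 1]
  1: a→0  b→1  b→4  tau→2  [deg 4]
  2: a→0  b→3  tau→3  [deg 3]
  3: b→3  tau→0  tau→4  [deg 3]
  4: tau→1  [deg 1]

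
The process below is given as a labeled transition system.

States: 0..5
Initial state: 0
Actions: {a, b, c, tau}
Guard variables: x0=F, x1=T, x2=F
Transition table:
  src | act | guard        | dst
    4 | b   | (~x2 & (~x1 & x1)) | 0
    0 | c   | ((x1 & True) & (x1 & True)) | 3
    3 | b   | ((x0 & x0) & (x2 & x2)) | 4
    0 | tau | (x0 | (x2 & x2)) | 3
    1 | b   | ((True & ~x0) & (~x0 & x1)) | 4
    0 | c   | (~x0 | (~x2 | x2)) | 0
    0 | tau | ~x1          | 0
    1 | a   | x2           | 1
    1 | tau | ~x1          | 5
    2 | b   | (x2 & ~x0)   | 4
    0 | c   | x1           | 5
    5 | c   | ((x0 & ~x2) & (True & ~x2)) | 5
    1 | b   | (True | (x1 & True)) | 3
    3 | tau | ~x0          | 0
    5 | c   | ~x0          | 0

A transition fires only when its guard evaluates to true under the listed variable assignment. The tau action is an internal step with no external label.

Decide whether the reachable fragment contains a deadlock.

Answer: DEADLOCK-FREE

Trace:
Reach set: {0,3,5}
  0: c→0  c→3  c→5  [3 out]
  3: tau→0  [1 out]
  5: c→0  [1 out]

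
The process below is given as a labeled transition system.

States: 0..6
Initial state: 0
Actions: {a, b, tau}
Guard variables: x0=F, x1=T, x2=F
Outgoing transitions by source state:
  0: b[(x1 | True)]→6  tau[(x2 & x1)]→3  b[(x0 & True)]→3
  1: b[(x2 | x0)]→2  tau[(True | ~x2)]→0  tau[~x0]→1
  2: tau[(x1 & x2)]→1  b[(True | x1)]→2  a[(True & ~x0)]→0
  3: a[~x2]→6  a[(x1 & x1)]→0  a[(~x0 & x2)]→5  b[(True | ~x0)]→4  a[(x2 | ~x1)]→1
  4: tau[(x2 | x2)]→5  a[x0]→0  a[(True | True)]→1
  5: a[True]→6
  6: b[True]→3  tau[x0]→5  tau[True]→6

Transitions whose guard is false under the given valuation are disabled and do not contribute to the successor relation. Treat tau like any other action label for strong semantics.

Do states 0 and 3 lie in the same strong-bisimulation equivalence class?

Answer: NOT BISIMILAR

Working:
Refine partition for ~:
  π0 = {{0,1,2,3,4,5,6}}
  π1 = {{0},{1},{2,3},{4,5},{6}}
  π2 = {{0},{1},{2},{3},{4},{5},{6}}
7 equivalence class(es) (converged in 3)
0∈{0}, 3∈{3}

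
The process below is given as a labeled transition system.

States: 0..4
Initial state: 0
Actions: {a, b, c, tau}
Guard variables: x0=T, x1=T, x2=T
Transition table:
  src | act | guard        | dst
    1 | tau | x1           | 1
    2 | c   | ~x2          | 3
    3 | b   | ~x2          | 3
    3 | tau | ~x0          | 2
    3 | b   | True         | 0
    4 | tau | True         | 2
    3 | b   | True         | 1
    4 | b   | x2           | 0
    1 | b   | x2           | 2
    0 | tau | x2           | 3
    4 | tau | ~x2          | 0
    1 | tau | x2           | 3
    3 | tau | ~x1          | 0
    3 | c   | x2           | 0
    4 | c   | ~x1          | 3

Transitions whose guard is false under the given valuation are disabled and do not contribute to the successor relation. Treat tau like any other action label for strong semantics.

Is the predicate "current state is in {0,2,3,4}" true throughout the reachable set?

Answer: INVARIANT VIOLATED at state 1

Working:
Allowed set {0,2,3,4}
Reachable = {0,1,2,3}
  0: ✓
  1: VIOLATES
  2: ✓
  3: ✓
witness against invariant: tau·b → 1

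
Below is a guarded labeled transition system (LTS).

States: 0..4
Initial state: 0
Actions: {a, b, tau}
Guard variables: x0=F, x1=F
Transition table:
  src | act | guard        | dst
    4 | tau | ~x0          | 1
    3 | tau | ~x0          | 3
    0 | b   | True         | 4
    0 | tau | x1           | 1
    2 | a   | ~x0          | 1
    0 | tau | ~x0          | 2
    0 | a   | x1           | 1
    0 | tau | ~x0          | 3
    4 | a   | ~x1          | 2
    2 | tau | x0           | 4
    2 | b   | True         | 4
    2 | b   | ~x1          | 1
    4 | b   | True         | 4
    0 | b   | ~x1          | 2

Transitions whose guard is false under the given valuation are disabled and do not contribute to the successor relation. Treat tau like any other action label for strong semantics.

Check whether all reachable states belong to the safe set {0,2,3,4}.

Answer: INVARIANT VIOLATED at state 1

Working:
Allowed set {0,2,3,4}
Reachable = {0,1,2,3,4}
  0: ok
  1: outside
  2: ok
  3: ok
  4: ok
reach 1 via b·a — violates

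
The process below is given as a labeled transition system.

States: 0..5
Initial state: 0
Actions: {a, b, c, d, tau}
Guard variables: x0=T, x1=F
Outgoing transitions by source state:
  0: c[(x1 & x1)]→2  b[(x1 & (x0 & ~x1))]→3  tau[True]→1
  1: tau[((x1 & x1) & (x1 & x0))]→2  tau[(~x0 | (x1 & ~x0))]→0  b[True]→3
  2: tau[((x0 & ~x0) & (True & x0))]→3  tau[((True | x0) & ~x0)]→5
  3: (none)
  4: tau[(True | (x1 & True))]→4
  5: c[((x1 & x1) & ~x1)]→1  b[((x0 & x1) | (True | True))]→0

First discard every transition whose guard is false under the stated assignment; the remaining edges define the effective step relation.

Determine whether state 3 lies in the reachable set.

Guard filter leaves 4 enabled edge(s).
depth 0: {0}
depth 1: {1}  cumulative {0,1}
depth 2: {3}  cumulative {0,1,3}
Reachable = {0,1,3}
Path to 3: tau·b

Answer: REACHABLE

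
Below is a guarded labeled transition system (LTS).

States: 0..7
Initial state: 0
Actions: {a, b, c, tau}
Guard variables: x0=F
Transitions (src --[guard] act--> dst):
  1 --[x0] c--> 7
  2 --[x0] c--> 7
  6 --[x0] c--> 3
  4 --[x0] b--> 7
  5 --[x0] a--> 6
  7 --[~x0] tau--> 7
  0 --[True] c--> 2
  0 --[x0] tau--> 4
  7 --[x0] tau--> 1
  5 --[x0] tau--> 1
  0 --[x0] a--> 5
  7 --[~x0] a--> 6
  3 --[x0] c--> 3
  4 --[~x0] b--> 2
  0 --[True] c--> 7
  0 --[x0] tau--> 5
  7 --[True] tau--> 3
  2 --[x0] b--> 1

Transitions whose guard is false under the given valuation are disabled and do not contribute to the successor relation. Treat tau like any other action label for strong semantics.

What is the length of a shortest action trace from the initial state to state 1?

Layered search for 1:
  L0 = {0}
  L1 = {2,7}
  L2 = {3,6}
1 never appears.

Answer: UNREACHABLE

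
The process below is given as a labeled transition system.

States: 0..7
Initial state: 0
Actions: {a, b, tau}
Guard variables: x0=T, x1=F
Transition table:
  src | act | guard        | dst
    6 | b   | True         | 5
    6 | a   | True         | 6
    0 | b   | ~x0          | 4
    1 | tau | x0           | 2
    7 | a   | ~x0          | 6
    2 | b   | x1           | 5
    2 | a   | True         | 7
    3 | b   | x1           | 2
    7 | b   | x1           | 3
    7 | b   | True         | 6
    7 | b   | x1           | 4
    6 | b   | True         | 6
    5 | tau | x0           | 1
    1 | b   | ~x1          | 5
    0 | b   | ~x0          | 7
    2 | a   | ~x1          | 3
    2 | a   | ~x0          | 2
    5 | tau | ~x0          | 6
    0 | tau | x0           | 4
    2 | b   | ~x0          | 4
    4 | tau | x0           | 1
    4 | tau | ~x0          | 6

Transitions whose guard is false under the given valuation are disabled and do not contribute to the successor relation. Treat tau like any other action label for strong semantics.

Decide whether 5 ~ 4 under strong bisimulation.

Refine partition for ~:
  P[0] = {{0,1,2,3,4,5,6,7}}
  P[1] = {{0,4,5},{1},{2},{3},{6},{7}}
  P[2] = {{0},{1},{2},{3},{4,5},{6},{7}}
Fixed point at round 3; 7 class(es).
[5]={4,5}  [4]={4,5}

Answer: BISIMILAR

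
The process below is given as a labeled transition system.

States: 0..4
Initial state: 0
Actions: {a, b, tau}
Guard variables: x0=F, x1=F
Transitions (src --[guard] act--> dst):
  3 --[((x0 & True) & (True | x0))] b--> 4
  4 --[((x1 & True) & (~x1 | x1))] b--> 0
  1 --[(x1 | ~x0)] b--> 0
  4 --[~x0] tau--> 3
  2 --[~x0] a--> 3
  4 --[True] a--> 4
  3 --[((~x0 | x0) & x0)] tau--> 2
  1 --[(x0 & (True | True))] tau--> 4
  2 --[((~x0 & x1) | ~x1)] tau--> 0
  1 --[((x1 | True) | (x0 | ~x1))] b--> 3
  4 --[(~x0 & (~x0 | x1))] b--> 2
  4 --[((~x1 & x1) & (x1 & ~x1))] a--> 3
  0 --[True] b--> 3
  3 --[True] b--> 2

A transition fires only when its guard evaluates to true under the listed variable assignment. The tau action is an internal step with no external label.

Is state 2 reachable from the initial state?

Answer: REACHABLE

Trace:
9 transition(s) survive guard evaluation.
Layer 0: {0}
Layer 1: {3}  total {0,3}
Layer 2: {2}  total {0,2,3}
Reachable = {0,2,3}
witness 2: b·b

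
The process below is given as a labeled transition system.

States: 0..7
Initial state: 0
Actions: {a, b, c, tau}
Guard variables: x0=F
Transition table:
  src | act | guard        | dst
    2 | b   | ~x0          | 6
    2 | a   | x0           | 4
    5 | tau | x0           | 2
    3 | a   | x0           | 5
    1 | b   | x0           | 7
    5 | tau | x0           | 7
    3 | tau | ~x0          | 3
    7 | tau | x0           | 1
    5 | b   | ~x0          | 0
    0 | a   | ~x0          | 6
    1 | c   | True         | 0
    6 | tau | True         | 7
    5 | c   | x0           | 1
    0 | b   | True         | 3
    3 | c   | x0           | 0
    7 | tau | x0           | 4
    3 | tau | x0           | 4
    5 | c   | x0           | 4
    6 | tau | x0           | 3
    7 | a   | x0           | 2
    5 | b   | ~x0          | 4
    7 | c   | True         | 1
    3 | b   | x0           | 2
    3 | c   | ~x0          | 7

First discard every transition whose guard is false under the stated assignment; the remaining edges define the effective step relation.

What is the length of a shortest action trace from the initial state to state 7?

Answer: 2

Trace:
BFS to 7:
  Layer 0: {0}
  Layer 1: {3,6}
  Layer 2: {7}
depth(7)=2, e.g. a·tau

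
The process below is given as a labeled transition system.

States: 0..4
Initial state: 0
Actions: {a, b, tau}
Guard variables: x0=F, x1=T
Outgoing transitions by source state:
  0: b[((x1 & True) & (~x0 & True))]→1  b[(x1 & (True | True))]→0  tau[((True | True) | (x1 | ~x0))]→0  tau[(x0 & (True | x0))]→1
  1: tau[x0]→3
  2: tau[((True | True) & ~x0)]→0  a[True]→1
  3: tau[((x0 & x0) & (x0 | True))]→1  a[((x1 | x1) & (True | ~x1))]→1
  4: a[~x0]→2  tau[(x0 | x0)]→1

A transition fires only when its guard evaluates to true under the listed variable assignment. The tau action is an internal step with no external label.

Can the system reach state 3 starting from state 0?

Answer: UNREACHABLE

Analysis:
Guard filter leaves 7 enabled edge(s).
Layer 0: {0}
Layer 1: {1}  cumulative {0,1}
Reach set: {0,1}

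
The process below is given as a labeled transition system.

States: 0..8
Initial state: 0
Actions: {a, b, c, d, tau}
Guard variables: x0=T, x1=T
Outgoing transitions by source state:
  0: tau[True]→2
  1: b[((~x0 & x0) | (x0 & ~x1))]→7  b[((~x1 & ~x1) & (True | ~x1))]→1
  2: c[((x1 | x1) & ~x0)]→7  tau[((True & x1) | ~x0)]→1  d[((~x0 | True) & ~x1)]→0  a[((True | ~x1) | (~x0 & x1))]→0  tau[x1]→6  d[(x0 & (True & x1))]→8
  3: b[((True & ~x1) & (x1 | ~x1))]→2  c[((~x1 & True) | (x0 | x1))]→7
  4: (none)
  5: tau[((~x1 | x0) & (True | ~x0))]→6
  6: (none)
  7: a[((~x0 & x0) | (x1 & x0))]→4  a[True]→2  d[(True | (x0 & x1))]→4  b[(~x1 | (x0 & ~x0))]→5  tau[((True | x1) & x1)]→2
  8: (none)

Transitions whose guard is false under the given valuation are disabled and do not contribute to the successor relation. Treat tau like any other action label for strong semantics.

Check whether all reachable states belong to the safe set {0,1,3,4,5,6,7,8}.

Answer: INVARIANT VIOLATED at state 2

Working:
Inv-set: {0,1,3,4,5,6,7,8}
R = {0,1,2,6,8}
  0: safe
  1: safe
  2: outside
  6: safe
  8: safe
reach 2 via tau — violates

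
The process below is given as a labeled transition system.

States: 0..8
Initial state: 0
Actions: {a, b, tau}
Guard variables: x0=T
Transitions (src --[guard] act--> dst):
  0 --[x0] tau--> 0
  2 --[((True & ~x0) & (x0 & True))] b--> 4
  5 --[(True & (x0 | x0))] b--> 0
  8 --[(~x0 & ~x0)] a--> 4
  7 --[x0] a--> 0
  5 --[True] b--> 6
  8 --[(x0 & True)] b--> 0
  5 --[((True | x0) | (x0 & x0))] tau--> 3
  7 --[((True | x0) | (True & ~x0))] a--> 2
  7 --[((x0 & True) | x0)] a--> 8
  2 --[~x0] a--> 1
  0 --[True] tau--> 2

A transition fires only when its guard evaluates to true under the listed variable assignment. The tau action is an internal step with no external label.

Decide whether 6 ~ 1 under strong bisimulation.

Answer: BISIMILAR

Trace:
Refine partition for ~:
  round 0: {{0,1,2,3,4,5,6,7,8}}
  round 1: {{0},{1,2,3,4,6},{5},{7},{8}}
stable after 2 split(s): 5 block(s)
class of 6: {1,2,3,4,6}; class of 1: {1,2,3,4,6}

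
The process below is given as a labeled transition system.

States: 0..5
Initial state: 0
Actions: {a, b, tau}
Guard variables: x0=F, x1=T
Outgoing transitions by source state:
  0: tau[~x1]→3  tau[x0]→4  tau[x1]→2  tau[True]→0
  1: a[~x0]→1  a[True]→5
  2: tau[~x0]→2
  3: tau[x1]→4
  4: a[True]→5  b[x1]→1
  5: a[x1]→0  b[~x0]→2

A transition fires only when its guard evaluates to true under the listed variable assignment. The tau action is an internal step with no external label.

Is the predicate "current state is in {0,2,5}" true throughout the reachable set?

Answer: INVARIANT HOLDS

Working:
Safe = {0,2,5}
R = {0,2}
  0: ok
  2: ok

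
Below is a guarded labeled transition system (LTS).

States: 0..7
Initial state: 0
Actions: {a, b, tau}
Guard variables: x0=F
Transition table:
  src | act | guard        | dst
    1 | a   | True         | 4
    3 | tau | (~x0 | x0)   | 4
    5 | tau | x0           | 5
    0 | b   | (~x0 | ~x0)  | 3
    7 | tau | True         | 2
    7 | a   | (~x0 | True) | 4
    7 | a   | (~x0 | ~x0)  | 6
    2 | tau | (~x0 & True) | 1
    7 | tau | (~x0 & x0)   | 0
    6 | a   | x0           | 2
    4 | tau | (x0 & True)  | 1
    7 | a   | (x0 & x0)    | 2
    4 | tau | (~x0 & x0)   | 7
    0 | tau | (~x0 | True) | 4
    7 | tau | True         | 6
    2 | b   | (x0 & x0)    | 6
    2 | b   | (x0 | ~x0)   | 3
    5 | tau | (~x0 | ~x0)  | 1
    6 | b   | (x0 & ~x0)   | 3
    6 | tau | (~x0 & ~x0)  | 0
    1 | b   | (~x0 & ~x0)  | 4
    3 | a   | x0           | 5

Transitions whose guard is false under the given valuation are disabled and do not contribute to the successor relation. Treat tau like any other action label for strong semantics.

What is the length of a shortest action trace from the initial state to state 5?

BFS to 5:
  Layer 0: {0}
  Layer 1: {3,4}
5 never appears.

Answer: UNREACHABLE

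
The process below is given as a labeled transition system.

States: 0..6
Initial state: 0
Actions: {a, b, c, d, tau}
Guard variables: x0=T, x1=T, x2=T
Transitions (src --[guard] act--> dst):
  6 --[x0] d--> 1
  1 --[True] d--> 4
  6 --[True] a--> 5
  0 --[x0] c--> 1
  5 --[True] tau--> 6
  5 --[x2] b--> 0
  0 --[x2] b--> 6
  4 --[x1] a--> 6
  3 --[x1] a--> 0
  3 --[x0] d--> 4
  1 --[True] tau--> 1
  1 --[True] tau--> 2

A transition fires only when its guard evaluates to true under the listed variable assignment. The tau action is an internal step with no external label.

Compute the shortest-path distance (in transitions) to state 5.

Answer: 2

Analysis:
BFS to 5:
  L0 = {0}
  L1 = {1,6}
  L2 = {2,4,5}
first hit 5 at d=2 via b·a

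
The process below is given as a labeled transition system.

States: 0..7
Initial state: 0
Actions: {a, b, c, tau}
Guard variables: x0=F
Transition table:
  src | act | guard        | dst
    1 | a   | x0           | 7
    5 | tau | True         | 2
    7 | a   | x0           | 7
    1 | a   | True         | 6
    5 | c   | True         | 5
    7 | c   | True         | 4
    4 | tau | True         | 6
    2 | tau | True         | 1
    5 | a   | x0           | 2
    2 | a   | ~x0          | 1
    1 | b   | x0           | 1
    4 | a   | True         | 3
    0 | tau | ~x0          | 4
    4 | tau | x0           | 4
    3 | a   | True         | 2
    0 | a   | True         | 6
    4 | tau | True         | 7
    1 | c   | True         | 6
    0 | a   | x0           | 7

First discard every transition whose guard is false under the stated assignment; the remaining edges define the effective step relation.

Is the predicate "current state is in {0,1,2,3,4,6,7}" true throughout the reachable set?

Answer: INVARIANT HOLDS

Analysis:
Safe = {0,1,2,3,4,6,7}
Reach set: {0,1,2,3,4,6,7}
  0: ok
  1: ok
  2: ok
  3: ok
  4: ok
  6: ok
  7: ok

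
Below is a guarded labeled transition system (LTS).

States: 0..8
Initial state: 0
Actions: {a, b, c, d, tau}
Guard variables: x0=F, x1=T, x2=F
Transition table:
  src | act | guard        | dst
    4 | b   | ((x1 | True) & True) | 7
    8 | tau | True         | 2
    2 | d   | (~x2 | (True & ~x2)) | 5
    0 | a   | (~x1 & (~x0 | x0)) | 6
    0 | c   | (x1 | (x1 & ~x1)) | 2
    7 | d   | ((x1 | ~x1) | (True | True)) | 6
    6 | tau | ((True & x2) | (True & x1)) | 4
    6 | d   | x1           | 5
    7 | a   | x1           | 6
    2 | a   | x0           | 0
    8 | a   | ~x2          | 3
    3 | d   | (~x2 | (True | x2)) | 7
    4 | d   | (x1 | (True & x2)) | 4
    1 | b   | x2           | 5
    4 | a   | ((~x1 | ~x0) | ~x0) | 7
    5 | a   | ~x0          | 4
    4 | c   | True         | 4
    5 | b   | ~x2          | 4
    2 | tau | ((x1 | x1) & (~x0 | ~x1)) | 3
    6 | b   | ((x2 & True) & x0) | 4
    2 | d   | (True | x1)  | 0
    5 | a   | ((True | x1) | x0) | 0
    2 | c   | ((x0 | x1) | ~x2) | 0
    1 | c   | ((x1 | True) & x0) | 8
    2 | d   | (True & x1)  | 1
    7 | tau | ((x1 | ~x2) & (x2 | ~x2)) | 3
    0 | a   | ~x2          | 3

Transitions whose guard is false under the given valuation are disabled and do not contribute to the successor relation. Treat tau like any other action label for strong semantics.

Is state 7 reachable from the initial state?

Answer: REACHABLE

Analysis:
Guard filter leaves 22 enabled edge(s).
depth 0: {0}
depth 1: {2,3}  total {0,2,3}
depth 2: {1,5,7}  total {0,1,2,3,5,7}
depth 3: {4,6}  total {0,1,2,3,4,5,6,7}
Reach set: {0,1,2,3,4,5,6,7}
witness 7: a·d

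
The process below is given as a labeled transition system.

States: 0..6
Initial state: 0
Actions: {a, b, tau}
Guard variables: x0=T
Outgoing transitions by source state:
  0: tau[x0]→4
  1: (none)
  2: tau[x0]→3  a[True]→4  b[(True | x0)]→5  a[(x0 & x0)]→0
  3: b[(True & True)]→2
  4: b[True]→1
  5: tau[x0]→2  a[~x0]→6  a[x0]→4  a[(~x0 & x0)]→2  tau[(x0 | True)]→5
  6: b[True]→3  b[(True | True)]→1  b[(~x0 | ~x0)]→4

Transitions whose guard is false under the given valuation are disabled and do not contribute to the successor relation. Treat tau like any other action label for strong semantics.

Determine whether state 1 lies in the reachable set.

After dropping false guards: 12 live edges.
depth 0: {0}
depth 1: {4}  now seen {0,4}
depth 2: {1}  now seen {0,1,4}
R = {0,1,4}
witness 1: tau·b

Answer: REACHABLE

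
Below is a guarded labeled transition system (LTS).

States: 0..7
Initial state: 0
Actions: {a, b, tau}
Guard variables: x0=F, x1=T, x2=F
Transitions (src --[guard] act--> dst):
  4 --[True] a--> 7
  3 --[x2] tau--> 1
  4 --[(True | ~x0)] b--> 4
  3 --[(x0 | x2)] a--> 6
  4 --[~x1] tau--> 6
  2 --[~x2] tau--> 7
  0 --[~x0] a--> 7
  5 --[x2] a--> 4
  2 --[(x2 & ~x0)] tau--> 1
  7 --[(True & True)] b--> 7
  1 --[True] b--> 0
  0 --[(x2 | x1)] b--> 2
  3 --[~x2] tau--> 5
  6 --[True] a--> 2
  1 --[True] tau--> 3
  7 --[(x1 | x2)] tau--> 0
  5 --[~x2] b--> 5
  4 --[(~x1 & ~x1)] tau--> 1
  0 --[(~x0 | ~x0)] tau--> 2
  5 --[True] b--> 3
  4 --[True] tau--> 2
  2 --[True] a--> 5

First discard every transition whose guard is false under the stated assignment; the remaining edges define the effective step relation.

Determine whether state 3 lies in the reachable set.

After dropping false guards: 16 live edges.
depth 0: {0}
depth 1: {2,7}  total {0,2,7}
depth 2: {5}  total {0,2,5,7}
depth 3: {3}  total {0,2,3,5,7}
Reach set: {0,2,3,5,7}
Path to 3: b·a·b

Answer: REACHABLE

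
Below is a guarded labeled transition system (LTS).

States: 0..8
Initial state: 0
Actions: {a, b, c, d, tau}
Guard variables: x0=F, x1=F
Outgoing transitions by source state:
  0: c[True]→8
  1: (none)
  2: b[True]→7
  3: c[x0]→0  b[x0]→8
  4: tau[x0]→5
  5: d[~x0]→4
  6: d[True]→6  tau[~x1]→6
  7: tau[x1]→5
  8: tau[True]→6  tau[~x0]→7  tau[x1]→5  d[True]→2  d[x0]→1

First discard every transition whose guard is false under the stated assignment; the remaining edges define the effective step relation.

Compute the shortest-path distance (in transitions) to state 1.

Answer: UNREACHABLE

Working:
Layered search for 1:
  Layer 0: {0}
  Layer 1: {8}
  Layer 2: {2,6,7}
1 never appears.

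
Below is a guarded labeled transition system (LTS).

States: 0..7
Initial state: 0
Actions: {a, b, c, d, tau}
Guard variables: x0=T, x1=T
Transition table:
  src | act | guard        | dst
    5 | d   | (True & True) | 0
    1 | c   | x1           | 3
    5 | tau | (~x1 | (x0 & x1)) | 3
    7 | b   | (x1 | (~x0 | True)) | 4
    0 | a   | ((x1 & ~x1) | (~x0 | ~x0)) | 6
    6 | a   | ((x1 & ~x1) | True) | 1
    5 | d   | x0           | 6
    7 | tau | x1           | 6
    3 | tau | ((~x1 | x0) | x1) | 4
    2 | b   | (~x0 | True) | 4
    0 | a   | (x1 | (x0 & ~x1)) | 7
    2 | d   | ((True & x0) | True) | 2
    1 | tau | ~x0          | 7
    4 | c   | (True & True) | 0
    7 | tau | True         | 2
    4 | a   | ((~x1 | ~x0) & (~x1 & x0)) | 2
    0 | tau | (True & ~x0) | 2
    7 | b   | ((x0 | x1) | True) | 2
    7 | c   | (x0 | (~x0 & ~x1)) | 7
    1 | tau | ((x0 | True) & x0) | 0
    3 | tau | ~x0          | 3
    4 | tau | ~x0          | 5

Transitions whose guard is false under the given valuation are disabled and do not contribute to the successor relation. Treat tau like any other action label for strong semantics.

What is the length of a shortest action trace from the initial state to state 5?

Layered search for 5:
  Layer 0: {0}
  Layer 1: {7}
  Layer 2: {2,4,6}
  Layer 3: {1}
  Layer 4: {3}
5 never appears.

Answer: UNREACHABLE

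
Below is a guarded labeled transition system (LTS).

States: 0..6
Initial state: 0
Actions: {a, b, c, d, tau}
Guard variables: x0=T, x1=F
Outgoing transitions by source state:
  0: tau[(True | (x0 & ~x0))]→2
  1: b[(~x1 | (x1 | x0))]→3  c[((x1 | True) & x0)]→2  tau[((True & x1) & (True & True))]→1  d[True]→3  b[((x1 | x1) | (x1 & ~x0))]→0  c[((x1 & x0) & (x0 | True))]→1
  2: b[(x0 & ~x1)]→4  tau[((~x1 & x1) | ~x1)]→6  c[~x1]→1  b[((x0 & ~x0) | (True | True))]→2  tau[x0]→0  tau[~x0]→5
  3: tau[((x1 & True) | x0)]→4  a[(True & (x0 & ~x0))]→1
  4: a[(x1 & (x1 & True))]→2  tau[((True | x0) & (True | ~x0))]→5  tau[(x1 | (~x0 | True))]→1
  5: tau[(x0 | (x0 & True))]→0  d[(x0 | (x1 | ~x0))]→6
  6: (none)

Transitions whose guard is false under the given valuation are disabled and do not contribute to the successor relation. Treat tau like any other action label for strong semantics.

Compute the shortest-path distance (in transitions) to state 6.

Answer: 2

Working:
Layered search for 6:
  Layer 0: {0}
  Layer 1: {2}
  Layer 2: {1,4,6}
6 enters at depth 2; path tau·tau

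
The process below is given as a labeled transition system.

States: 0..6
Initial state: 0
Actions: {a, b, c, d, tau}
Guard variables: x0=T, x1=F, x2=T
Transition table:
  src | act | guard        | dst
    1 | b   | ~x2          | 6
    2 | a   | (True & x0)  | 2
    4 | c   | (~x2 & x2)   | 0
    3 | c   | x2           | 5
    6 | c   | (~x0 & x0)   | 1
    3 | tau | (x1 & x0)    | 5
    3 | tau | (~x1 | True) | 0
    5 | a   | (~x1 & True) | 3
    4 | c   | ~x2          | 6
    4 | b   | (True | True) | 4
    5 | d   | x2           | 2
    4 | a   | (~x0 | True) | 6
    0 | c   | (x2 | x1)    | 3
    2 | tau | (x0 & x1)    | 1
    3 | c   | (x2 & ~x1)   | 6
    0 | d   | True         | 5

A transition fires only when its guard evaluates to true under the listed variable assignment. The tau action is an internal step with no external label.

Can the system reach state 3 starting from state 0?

Answer: REACHABLE

Working:
10 transition(s) survive guard evaluation.
L0 = {0}
L1 = {3,5}  now seen {0,3,5}
L2 = {2,6}  now seen {0,2,3,5,6}
R = {0,2,3,5,6}
Path to 3: c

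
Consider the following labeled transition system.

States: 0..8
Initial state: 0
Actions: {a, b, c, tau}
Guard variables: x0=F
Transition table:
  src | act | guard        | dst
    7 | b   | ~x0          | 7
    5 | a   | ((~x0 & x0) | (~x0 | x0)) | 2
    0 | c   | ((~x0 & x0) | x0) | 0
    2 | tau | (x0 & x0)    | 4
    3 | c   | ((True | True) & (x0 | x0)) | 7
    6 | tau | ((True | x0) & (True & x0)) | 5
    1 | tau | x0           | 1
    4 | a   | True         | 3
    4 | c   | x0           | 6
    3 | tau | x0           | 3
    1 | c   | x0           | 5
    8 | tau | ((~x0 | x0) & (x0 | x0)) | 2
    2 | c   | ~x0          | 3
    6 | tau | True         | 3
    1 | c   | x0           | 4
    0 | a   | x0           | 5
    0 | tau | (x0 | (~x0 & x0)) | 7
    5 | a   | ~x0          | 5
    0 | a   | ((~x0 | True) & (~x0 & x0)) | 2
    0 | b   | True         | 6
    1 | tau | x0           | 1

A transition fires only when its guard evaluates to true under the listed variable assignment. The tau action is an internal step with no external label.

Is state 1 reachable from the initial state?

Answer: UNREACHABLE

Trace:
Guard filter leaves 7 enabled edge(s).
Layer 0: {0}
Layer 1: {6}  total {0,6}
Layer 2: {3}  total {0,3,6}
Reach set: {0,3,6}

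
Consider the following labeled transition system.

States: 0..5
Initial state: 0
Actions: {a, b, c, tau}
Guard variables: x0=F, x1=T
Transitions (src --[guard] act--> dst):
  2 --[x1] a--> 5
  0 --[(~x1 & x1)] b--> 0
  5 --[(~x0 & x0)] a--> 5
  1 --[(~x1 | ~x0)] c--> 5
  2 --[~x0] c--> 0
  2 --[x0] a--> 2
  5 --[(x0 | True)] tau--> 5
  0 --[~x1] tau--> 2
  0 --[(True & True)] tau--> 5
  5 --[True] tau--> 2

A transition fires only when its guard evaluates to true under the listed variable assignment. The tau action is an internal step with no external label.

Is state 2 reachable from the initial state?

Answer: REACHABLE

Working:
After dropping false guards: 6 live edges.
L0 = {0}
L1 = {5}  cumulative {0,5}
L2 = {2}  cumulative {0,2,5}
R = {0,2,5}
Path to 2: tau·tau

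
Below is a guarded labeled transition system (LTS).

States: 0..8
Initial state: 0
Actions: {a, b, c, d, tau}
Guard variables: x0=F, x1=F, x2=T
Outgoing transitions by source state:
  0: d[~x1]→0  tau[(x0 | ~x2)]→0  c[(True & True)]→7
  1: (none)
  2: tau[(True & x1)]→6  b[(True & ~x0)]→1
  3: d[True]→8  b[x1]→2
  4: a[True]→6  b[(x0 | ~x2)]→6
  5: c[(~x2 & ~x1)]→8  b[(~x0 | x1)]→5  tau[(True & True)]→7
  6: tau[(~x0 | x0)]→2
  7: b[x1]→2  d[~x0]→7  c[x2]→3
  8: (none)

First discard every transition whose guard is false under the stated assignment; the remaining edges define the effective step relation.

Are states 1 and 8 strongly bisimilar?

Refine partition for ~:
  π0 = {{0,1,2,3,4,5,6,7,8}}
  π1 = {{0,7},{1,8},{2},{3},{4},{5},{6}}
  π2 = {{0},{1,8},{2},{3},{4},{5},{6},{7}}
8 equivalence class(es) (converged in 3)
[1]={1,8}  [8]={1,8}

Answer: BISIMILAR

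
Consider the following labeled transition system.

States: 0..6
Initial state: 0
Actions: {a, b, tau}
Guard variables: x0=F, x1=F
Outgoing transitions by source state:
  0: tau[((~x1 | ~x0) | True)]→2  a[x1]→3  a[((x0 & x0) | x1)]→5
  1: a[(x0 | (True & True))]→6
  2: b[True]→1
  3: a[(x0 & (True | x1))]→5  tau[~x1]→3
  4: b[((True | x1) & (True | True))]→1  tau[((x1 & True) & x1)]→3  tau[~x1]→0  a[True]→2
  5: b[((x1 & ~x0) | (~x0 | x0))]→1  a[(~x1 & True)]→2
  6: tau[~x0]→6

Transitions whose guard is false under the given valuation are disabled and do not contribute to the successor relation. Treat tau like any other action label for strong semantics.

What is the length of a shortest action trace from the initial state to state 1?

BFS to 1:
  L0 = {0}
  L1 = {2}
  L2 = {1}
depth(1)=2, e.g. tau·b

Answer: 2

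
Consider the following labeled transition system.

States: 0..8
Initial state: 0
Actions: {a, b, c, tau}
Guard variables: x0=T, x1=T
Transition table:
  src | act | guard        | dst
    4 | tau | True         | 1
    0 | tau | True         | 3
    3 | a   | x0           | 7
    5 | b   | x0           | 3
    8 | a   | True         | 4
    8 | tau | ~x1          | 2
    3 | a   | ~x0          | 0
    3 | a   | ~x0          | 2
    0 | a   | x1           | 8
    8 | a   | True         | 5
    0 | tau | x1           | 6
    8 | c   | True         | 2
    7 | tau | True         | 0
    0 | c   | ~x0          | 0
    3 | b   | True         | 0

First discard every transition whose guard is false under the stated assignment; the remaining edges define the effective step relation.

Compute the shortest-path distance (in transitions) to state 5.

BFS to 5:
  depth 0: {0}
  depth 1: {3,6,8}
  depth 2: {2,4,5,7}
depth(5)=2, e.g. a·a

Answer: 2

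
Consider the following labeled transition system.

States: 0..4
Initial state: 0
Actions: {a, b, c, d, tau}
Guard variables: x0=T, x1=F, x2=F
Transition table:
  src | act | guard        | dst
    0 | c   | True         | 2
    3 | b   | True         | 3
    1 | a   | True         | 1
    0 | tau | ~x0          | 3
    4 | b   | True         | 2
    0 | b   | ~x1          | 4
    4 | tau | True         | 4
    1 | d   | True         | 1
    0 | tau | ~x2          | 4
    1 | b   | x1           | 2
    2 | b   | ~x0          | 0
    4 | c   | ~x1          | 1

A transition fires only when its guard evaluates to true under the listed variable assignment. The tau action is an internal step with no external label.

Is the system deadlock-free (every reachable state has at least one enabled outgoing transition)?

Answer: DEADLOCK at state 2

Trace:
R = {0,1,2,4}
  0: b→4  c→2  tau→4  [deg 3]
  1: a→1  d→1  [deg 2]
  2: ∅  [STUCK]
  4: b→2  c→1  tau→4  [deg 3]
Path to 2: c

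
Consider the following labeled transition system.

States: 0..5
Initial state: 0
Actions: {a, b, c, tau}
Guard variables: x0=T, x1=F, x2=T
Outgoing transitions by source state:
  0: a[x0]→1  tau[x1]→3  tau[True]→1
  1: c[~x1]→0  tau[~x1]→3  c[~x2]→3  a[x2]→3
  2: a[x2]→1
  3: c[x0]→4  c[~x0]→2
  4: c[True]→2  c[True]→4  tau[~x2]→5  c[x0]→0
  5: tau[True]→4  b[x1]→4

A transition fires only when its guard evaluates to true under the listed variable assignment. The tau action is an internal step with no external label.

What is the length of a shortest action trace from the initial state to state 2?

Breadth-first toward 2:
  depth 0: {0}
  depth 1: {1}
  depth 2: {3}
  depth 3: {4}
  depth 4: {2}
depth(2)=4, e.g. a·a·c·c

Answer: 4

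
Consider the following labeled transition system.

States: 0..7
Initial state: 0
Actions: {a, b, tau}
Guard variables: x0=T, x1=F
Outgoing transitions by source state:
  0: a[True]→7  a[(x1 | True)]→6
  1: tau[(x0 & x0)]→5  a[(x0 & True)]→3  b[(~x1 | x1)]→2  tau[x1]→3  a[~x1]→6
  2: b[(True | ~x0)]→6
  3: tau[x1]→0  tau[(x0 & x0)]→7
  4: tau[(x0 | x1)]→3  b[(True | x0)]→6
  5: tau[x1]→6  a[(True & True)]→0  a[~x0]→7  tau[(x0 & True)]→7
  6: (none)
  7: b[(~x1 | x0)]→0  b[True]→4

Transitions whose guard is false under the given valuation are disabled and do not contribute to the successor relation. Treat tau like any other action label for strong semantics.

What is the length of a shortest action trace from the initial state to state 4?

Answer: 2

Trace:
Breadth-first toward 4:
  Layer 0: {0}
  Layer 1: {6,7}
  Layer 2: {4}
first hit 4 at d=2 via a·b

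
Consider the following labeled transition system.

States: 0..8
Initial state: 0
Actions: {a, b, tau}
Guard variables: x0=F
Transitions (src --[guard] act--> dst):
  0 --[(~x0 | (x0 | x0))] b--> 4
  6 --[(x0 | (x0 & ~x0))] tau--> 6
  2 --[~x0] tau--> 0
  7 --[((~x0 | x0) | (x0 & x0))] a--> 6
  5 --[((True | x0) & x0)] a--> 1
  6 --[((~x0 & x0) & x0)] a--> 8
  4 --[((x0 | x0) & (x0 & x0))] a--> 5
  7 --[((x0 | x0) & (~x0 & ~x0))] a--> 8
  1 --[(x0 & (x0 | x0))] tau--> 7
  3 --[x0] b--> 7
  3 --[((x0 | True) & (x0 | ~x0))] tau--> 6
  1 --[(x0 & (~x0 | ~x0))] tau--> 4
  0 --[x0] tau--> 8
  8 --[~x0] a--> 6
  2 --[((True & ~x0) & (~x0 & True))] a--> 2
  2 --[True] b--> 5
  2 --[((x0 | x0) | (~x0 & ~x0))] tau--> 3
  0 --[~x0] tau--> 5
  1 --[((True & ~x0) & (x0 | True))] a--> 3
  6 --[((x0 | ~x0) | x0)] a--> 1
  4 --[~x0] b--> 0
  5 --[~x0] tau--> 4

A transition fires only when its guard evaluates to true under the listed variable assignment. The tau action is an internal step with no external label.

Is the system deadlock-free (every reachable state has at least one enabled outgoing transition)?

Reachable = {0,4,5}
  0: b→4  tau→5  [2 exit(s)]
  4: b→0  [1 exit(s)]
  5: tau→4  [1 exit(s)]

Answer: DEADLOCK-FREE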